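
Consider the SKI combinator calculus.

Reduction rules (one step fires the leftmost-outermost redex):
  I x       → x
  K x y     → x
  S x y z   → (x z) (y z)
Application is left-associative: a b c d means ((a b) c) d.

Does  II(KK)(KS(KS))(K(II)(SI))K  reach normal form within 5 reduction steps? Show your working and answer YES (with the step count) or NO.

  start: II(KK)(KS(KS))(K(II)(SI))K
  →1  I(KK)(KS(KS))(K(II)(SI))K
  →2  KK(KS(KS))(K(II)(SI))K
  →3  K(K(II)(SI))K
  →4  K(II)(SI)
  →5  II

Answer: NO — after 5 steps the term is II, not yet normal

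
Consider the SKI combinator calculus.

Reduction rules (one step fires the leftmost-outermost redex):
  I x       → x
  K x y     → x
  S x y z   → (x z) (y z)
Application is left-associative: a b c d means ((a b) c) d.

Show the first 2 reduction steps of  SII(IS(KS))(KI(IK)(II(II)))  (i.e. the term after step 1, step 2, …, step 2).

  start: SII(IS(KS))(KI(IK)(II(II)))
  →1  I(IS(KS))(I(IS(KS)))(KI(IK)(II(II)))
  →2  IS(KS)(I(IS(KS)))(KI(IK)(II(II)))

Answer: after 2 steps: IS(KS)(I(IS(KS)))(KI(IK)(II(II)))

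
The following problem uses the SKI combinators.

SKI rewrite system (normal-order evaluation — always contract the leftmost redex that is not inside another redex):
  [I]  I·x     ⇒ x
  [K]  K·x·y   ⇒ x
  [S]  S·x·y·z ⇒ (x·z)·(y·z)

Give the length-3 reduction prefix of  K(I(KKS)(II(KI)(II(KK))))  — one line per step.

  start: K(I(KKS)(II(KI)(II(KK))))
  step 1: K(KKS(II(KI)(II(KK))))
  step 2: K(K(II(KI)(II(KK))))
  step 3: K(K(I(KI)(II(KK))))

Answer: after 3 steps: K(K(I(KI)(II(KK))))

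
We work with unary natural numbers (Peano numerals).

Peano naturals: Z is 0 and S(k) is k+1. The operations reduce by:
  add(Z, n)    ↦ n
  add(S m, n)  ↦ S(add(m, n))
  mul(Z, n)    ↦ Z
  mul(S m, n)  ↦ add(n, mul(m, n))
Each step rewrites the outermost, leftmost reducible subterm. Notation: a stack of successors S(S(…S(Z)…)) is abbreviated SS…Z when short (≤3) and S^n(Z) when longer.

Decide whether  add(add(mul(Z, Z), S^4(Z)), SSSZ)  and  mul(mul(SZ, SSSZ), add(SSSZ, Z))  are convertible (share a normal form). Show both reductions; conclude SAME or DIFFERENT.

Term A:
  start: add(add(mul(Z, Z), S^4(Z)), SSSZ)
  [1] add(add(Z, S^4(Z)), SSSZ)
  [2] add(S^4(Z), SSSZ)
  [3] S(add(SSSZ, SSSZ))
  [4] S(S(add(SSZ, SSSZ)))
  [5] S(S(S(add(SZ, SSSZ))))
  [6] S(S(S(S(add(Z, SSSZ)))))
  [7] S^7(Z)

Term B:
  start: mul(mul(SZ, SSSZ), add(SSSZ, Z))
  [1] mul(add(SSSZ, mul(Z, SSSZ)), add(SSSZ, Z))
  [2] mul(S(add(SSZ, mul(Z, SSSZ))), add(SSSZ, Z))
  [3] add(add(SSSZ, Z), mul(add(SSZ, mul(Z, SSSZ)), add(SSSZ, Z)))
  [4] add(S(add(SSZ, Z)), mul(add(SSZ, mul(Z, SSSZ)), add(SSSZ, Z)))
  [5] S(add(add(SSZ, Z), mul(add(SSZ, mul(Z, SSSZ)), add(SSSZ, Z))))
  [6] S(add(S(add(SZ, Z)), mul(add(SSZ, mul(Z, SSSZ)), add(SSSZ, Z))))
  [7] S(S(add(add(SZ, Z), mul(add(SSZ, mul(Z, SSSZ)), add(SSSZ, Z)))))
  [8] S(S(add(S(add(Z, Z)), mul(add(SSZ, mul(Z, SSSZ)), add(SSSZ, Z)))))
  [9] S(S(S(add(add(Z, Z), mul(add(SSZ, mul(Z, SSSZ)), add(SSSZ, Z))))))
  [10] S(S(S(add(Z, mul(add(SSZ, mul(Z, SSSZ)), add(SSSZ, Z))))))
  [11] S(S(S(mul(add(SSZ, mul(Z, SSSZ)), add(SSSZ, Z)))))
  [12] S(S(S(mul(S(add(SZ, mul(Z, SSSZ))), add(SSSZ, Z)))))
  [13] S(S(S(add(add(SSSZ, Z), mul(add(SZ, mul(Z, SSSZ)), add(SSSZ, Z))))))
  [14] S(S(S(add(S(add(SSZ, Z)), mul(add(SZ, mul(Z, SSSZ)), add(SSSZ, Z))))))
  [15] S(S(S(S(add(add(SSZ, Z), mul(add(SZ, mul(Z, SSSZ)), add(SSSZ, Z)))))))
  [16] S(S(S(S(add(S(add(SZ, Z)), mul(add(SZ, mul(Z, SSSZ)), add(SSSZ, Z)))))))
  [17] S(S(S(S(S(add(add(SZ, Z), mul(add(SZ, mul(Z, SSSZ)), add(SSSZ, Z))))))))
  [18] S(S(S(S(S(add(S(add(Z, Z)), mul(add(SZ, mul(Z, SSSZ)), add(SSSZ, Z))))))))
  [19] S(S(S(S(S(S(add(add(Z, Z), mul(add(SZ, mul(Z, SSSZ)), add(SSSZ, Z)))))))))
  [20] S(S(S(S(S(S(add(Z, mul(add(SZ, mul(Z, SSSZ)), add(SSSZ, Z)))))))))
  [21] S(S(S(S(S(S(mul(add(SZ, mul(Z, SSSZ)), add(SSSZ, Z))))))))
  [22] S(S(S(S(S(S(mul(S(add(Z, mul(Z, SSSZ))), add(SSSZ, Z))))))))
  [23] S(S(S(S(S(S(add(add(SSSZ, Z), mul(add(Z, mul(Z, SSSZ)), add(SSSZ, Z)))))))))
  [24] S(S(S(S(S(S(add(S(add(SSZ, Z)), mul(add(Z, mul(Z, SSSZ)), add(SSSZ, Z)))))))))
  [25] S(S(S(S(S(S(S(add(add(SSZ, Z), mul(add(Z, mul(Z, SSSZ)), add(SSSZ, Z))))))))))
  [26] S(S(S(S(S(S(S(add(S(add(SZ, Z)), mul(add(Z, mul(Z, SSSZ)), add(SSSZ, Z))))))))))
  [27] S(S(S(S(S(S(S(S(add(add(SZ, Z), mul(add(Z, mul(Z, SSSZ)), add(SSSZ, Z)))))))))))
  [28] S(S(S(S(S(S(S(S(add(S(add(Z, Z)), mul(add(Z, mul(Z, SSSZ)), add(SSSZ, Z)))))))))))
  [29] S(S(S(S(S(S(S(S(S(add(add(Z, Z), mul(add(Z, mul(Z, SSSZ)), add(SSSZ, Z))))))))))))
  [30] S(S(S(S(S(S(S(S(S(add(Z, mul(add(Z, mul(Z, SSSZ)), add(SSSZ, Z))))))))))))
  [31] S(S(S(S(S(S(S(S(S(mul(add(Z, mul(Z, SSSZ)), add(SSSZ, Z)))))))))))
  [32] S(S(S(S(S(S(S(S(S(mul(mul(Z, SSSZ), add(SSSZ, Z)))))))))))
  [33] S(S(S(S(S(S(S(S(S(mul(Z, add(SSSZ, Z)))))))))))
  [34] S^9(Z)

Answer: DIFFERENT — A ⇓ S^7(Z), B ⇓ S^9(Z)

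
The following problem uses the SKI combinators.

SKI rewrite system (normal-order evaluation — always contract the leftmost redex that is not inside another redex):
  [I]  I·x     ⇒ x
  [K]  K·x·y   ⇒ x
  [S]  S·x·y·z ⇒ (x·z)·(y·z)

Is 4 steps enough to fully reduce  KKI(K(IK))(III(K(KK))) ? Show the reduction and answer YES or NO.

  start: KKI(K(IK))(III(K(KK)))
  step 1: K(K(IK))(III(K(KK)))
  step 2: K(IK)
  step 3: KK

Answer: YES — reaches normal form KK in 3 ≤ 4 steps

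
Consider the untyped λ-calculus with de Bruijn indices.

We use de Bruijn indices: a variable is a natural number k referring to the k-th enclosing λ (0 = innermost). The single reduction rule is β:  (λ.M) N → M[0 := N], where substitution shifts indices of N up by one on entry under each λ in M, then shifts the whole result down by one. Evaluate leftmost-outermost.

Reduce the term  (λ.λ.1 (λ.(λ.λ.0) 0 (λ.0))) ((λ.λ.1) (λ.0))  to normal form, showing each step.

  start: (λ.λ.1 (λ.(λ.λ.0) 0 (λ.0))) ((λ.λ.1) (λ.0))
  [1] λ.(λ.λ.1) (λ.0) (λ.(λ.λ.0) 0 (λ.0))
  [2] λ.(λ.λ.0) (λ.(λ.λ.0) 0 (λ.0))
  [3] λ.λ.0

Answer: normal form = λ.λ.0  (in 3 steps)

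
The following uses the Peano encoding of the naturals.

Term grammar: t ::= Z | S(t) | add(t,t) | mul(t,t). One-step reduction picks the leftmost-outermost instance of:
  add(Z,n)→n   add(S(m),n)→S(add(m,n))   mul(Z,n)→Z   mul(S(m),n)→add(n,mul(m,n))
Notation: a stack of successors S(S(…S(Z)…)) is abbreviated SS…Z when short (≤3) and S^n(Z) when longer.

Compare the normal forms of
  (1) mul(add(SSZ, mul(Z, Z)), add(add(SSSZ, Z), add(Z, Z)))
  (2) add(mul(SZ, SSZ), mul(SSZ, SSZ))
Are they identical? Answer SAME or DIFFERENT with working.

Answer: SAME — A ⇓ S^6(Z), B ⇓ S^6(Z)

Working:
Term A:
  start: mul(add(SSZ, mul(Z, Z)), add(add(SSSZ, Z), add(Z, Z)))
  →1  mul(S(add(SZ, mul(Z, Z))), add(add(SSSZ, Z), add(Z, Z)))
  →2  add(add(add(SSSZ, Z), add(Z, Z)), mul(add(SZ, mul(Z, Z)), add(add(SSSZ, Z), add(Z, Z))))
  →3  add(add(S(add(SSZ, Z)), add(Z, Z)), mul(add(SZ, mul(Z, Z)), add(add(SSSZ, Z), add(Z, Z))))
  →4  add(S(add(add(SSZ, Z), add(Z, Z))), mul(add(SZ, mul(Z, Z)), add(add(SSSZ, Z), add(Z, Z))))
  →5  S(add(add(add(SSZ, Z), add(Z, Z)), mul(add(SZ, mul(Z, Z)), add(add(SSSZ, Z), add(Z, Z)))))
  →6  S(add(add(S(add(SZ, Z)), add(Z, Z)), mul(add(SZ, mul(Z, Z)), add(add(SSSZ, Z), add(Z, Z)))))
  →7  S(add(S(add(add(SZ, Z), add(Z, Z))), mul(add(SZ, mul(Z, Z)), add(add(SSSZ, Z), add(Z, Z)))))
  →8  S(S(add(add(add(SZ, Z), add(Z, Z)), mul(add(SZ, mul(Z, Z)), add(add(SSSZ, Z), add(Z, Z))))))
  →9  S(S(add(add(S(add(Z, Z)), add(Z, Z)), mul(add(SZ, mul(Z, Z)), add(add(SSSZ, Z), add(Z, Z))))))
  →10  S(S(add(S(add(add(Z, Z), add(Z, Z))), mul(add(SZ, mul(Z, Z)), add(add(SSSZ, Z), add(Z, Z))))))
  →11  S(S(S(add(add(add(Z, Z), add(Z, Z)), mul(add(SZ, mul(Z, Z)), add(add(SSSZ, Z), add(Z, Z)))))))
  →12  S(S(S(add(add(Z, add(Z, Z)), mul(add(SZ, mul(Z, Z)), add(add(SSSZ, Z), add(Z, Z)))))))
  →13  S(S(S(add(add(Z, Z), mul(add(SZ, mul(Z, Z)), add(add(SSSZ, Z), add(Z, Z)))))))
  →14  S(S(S(add(Z, mul(add(SZ, mul(Z, Z)), add(add(SSSZ, Z), add(Z, Z)))))))
  →15  S(S(S(mul(add(SZ, mul(Z, Z)), add(add(SSSZ, Z), add(Z, Z))))))
  →16  S(S(S(mul(S(add(Z, mul(Z, Z))), add(add(SSSZ, Z), add(Z, Z))))))
  →17  S(S(S(add(add(add(SSSZ, Z), add(Z, Z)), mul(add(Z, mul(Z, Z)), add(add(SSSZ, Z), add(Z, Z)))))))
  →18  S(S(S(add(add(S(add(SSZ, Z)), add(Z, Z)), mul(add(Z, mul(Z, Z)), add(add(SSSZ, Z), add(Z, Z)))))))
  →19  S(S(S(add(S(add(add(SSZ, Z), add(Z, Z))), mul(add(Z, mul(Z, Z)), add(add(SSSZ, Z), add(Z, Z)))))))
  →20  S(S(S(S(add(add(add(SSZ, Z), add(Z, Z)), mul(add(Z, mul(Z, Z)), add(add(SSSZ, Z), add(Z, Z))))))))
  →21  S(S(S(S(add(add(S(add(SZ, Z)), add(Z, Z)), mul(add(Z, mul(Z, Z)), add(add(SSSZ, Z), add(Z, Z))))))))
  →22  S(S(S(S(add(S(add(add(SZ, Z), add(Z, Z))), mul(add(Z, mul(Z, Z)), add(add(SSSZ, Z), add(Z, Z))))))))
  →23  S(S(S(S(S(add(add(add(SZ, Z), add(Z, Z)), mul(add(Z, mul(Z, Z)), add(add(SSSZ, Z), add(Z, Z)))))))))
  →24  S(S(S(S(S(add(add(S(add(Z, Z)), add(Z, Z)), mul(add(Z, mul(Z, Z)), add(add(SSSZ, Z), add(Z, Z)))))))))
  →25  S(S(S(S(S(add(S(add(add(Z, Z), add(Z, Z))), mul(add(Z, mul(Z, Z)), add(add(SSSZ, Z), add(Z, Z)))))))))
  →26  S(S(S(S(S(S(add(add(add(Z, Z), add(Z, Z)), mul(add(Z, mul(Z, Z)), add(add(SSSZ, Z), add(Z, Z))))))))))
  →27  S(S(S(S(S(S(add(add(Z, add(Z, Z)), mul(add(Z, mul(Z, Z)), add(add(SSSZ, Z), add(Z, Z))))))))))
  →28  S(S(S(S(S(S(add(add(Z, Z), mul(add(Z, mul(Z, Z)), add(add(SSSZ, Z), add(Z, Z))))))))))
  →29  S(S(S(S(S(S(add(Z, mul(add(Z, mul(Z, Z)), add(add(SSSZ, Z), add(Z, Z))))))))))
  →30  S(S(S(S(S(S(mul(add(Z, mul(Z, Z)), add(add(SSSZ, Z), add(Z, Z)))))))))
  →31  S(S(S(S(S(S(mul(mul(Z, Z), add(add(SSSZ, Z), add(Z, Z)))))))))
  →32  S(S(S(S(S(S(mul(Z, add(add(SSSZ, Z), add(Z, Z)))))))))
  →33  S^6(Z)

Term B:
  start: add(mul(SZ, SSZ), mul(SSZ, SSZ))
  →1  add(add(SSZ, mul(Z, SSZ)), mul(SSZ, SSZ))
  →2  add(S(add(SZ, mul(Z, SSZ))), mul(SSZ, SSZ))
  →3  S(add(add(SZ, mul(Z, SSZ)), mul(SSZ, SSZ)))
  →4  S(add(S(add(Z, mul(Z, SSZ))), mul(SSZ, SSZ)))
  →5  S(S(add(add(Z, mul(Z, SSZ)), mul(SSZ, SSZ))))
  →6  S(S(add(mul(Z, SSZ), mul(SSZ, SSZ))))
  →7  S(S(add(Z, mul(SSZ, SSZ))))
  →8  S(S(mul(SSZ, SSZ)))
  →9  S(S(add(SSZ, mul(SZ, SSZ))))
  →10  S(S(S(add(SZ, mul(SZ, SSZ)))))
  →11  S(S(S(S(add(Z, mul(SZ, SSZ))))))
  →12  S(S(S(S(mul(SZ, SSZ)))))
  →13  S(S(S(S(add(SSZ, mul(Z, SSZ))))))
  →14  S(S(S(S(S(add(SZ, mul(Z, SSZ)))))))
  →15  S(S(S(S(S(S(add(Z, mul(Z, SSZ))))))))
  →16  S(S(S(S(S(S(mul(Z, SSZ)))))))
  →17  S^6(Z)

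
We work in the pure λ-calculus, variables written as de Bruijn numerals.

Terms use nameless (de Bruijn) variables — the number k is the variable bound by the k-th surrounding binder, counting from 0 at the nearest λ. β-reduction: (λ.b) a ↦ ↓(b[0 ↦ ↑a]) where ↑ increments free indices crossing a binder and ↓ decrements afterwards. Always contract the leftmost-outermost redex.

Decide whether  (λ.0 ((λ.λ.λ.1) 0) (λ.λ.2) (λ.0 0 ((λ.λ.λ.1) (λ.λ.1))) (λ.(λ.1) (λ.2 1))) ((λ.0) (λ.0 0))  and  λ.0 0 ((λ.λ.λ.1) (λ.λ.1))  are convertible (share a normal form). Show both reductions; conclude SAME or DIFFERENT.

Term A:
  start: (λ.0 ((λ.λ.λ.1) 0) (λ.λ.2) (λ.0 0 ((λ.λ.λ.1) (λ.λ.1))) (λ.(λ.1) (λ.2 1))) ((λ.0) (λ.0 0))
  step 1: (λ.0) (λ.0 0) ((λ.λ.λ.1) ((λ.0) (λ.0 0))) (λ.λ.(λ.0) (λ.0 0)) (λ.0 0 ((λ.λ.λ.1) (λ.λ.1))) (λ.(λ.1) (λ.(λ.0) (λ.0 0) 1))
  step 2: (λ.0 0) ((λ.λ.λ.1) ((λ.0) (λ.0 0))) (λ.λ.(λ.0) (λ.0 0)) (λ.0 0 ((λ.λ.λ.1) (λ.λ.1))) (λ.(λ.1) (λ.(λ.0) (λ.0 0) 1))
  step 3: (λ.λ.λ.1) ((λ.0) (λ.0 0)) ((λ.λ.λ.1) ((λ.0) (λ.0 0))) (λ.λ.(λ.0) (λ.0 0)) (λ.0 0 ((λ.λ.λ.1) (λ.λ.1))) (λ.(λ.1) (λ.(λ.0) (λ.0 0) 1))
  step 4: (λ.λ.1) ((λ.λ.λ.1) ((λ.0) (λ.0 0))) (λ.λ.(λ.0) (λ.0 0)) (λ.0 0 ((λ.λ.λ.1) (λ.λ.1))) (λ.(λ.1) (λ.(λ.0) (λ.0 0) 1))
  step 5: (λ.(λ.λ.λ.1) ((λ.0) (λ.0 0))) (λ.λ.(λ.0) (λ.0 0)) (λ.0 0 ((λ.λ.λ.1) (λ.λ.1))) (λ.(λ.1) (λ.(λ.0) (λ.0 0) 1))
  step 6: (λ.λ.λ.1) ((λ.0) (λ.0 0)) (λ.0 0 ((λ.λ.λ.1) (λ.λ.1))) (λ.(λ.1) (λ.(λ.0) (λ.0 0) 1))
  step 7: (λ.λ.1) (λ.0 0 ((λ.λ.λ.1) (λ.λ.1))) (λ.(λ.1) (λ.(λ.0) (λ.0 0) 1))
  step 8: (λ.λ.0 0 ((λ.λ.λ.1) (λ.λ.1))) (λ.(λ.1) (λ.(λ.0) (λ.0 0) 1))
  step 9: λ.0 0 ((λ.λ.λ.1) (λ.λ.1))
  step 10: λ.0 0 (λ.λ.1)

Term B:
  start: λ.0 0 ((λ.λ.λ.1) (λ.λ.1))
  step 1: λ.0 0 (λ.λ.1)

Answer: SAME — A ⇓ λ.0 0 (λ.λ.1), B ⇓ λ.0 0 (λ.λ.1)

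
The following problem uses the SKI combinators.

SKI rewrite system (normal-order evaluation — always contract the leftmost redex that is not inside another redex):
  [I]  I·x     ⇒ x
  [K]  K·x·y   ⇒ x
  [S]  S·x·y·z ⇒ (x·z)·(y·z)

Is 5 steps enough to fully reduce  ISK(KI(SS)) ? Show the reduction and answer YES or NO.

  start: ISK(KI(SS))
  →1  SK(KI(SS))
  →2  SKI

Answer: YES — reaches normal form SKI in 2 ≤ 5 steps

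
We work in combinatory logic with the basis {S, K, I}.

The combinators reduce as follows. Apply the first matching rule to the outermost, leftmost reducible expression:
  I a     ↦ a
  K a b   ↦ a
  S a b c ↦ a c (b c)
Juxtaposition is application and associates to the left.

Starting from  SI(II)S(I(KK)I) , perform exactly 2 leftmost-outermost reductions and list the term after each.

Answer: after 2 steps: S(IIS)(I(KK)I)

Derivation:
  start: SI(II)S(I(KK)I)
  step 1: IS(IIS)(I(KK)I)
  step 2: S(IIS)(I(KK)I)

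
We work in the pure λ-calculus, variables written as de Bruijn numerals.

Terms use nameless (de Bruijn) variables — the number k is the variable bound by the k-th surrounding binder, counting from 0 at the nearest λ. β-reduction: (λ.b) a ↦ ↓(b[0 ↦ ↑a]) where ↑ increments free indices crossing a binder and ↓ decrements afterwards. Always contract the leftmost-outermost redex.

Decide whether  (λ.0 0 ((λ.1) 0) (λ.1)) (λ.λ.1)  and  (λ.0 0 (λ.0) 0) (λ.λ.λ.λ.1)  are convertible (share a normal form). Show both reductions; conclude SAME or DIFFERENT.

Term A:
  start: (λ.0 0 ((λ.1) 0) (λ.1)) (λ.λ.1)
  →1  (λ.λ.1) (λ.λ.1) ((λ.λ.λ.1) (λ.λ.1)) (λ.λ.λ.1)
  →2  (λ.λ.λ.1) ((λ.λ.λ.1) (λ.λ.1)) (λ.λ.λ.1)
  →3  (λ.λ.1) (λ.λ.λ.1)
  →4  λ.λ.λ.λ.1

Term B:
  start: (λ.0 0 (λ.0) 0) (λ.λ.λ.λ.1)
  →1  (λ.λ.λ.λ.1) (λ.λ.λ.λ.1) (λ.0) (λ.λ.λ.λ.1)
  →2  (λ.λ.λ.1) (λ.0) (λ.λ.λ.λ.1)
  →3  (λ.λ.1) (λ.λ.λ.λ.1)
  →4  λ.λ.λ.λ.λ.1

Answer: DIFFERENT — A ⇓ λ.λ.λ.λ.1, B ⇓ λ.λ.λ.λ.λ.1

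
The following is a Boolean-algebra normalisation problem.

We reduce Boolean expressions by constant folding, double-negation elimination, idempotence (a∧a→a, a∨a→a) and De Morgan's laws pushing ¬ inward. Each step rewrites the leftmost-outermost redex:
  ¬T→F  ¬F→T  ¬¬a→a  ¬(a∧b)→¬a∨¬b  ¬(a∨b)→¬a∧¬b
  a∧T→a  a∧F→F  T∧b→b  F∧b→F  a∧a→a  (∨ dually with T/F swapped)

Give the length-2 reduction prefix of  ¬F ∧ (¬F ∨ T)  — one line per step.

Answer: after 2 steps: ¬F ∨ T

Working:
  start: ¬F ∧ (¬F ∨ T)
  step 1: T ∧ (¬F ∨ T)
  step 2: ¬F ∨ T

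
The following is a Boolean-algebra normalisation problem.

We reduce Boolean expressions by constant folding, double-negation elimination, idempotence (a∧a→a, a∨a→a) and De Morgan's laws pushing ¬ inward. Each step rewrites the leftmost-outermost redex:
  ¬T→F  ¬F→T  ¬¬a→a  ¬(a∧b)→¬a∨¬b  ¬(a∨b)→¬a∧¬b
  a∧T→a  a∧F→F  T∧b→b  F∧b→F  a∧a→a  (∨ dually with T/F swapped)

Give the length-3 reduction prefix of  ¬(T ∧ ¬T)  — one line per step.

  start: ¬(T ∧ ¬T)
  →1  ¬T ∨ ¬¬T
  →2  F ∨ ¬¬T
  →3  ¬¬T

Answer: after 3 steps: ¬¬T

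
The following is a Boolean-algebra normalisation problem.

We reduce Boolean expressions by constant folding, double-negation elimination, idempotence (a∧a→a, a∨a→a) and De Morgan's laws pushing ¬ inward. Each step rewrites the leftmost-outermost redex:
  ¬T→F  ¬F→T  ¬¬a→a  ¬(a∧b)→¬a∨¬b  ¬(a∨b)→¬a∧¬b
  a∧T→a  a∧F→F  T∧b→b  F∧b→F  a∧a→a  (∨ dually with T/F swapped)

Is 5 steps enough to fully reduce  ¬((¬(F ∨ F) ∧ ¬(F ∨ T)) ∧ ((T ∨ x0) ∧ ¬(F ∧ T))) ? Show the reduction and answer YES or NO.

Answer: NO — after 5 steps the term is ¬¬(F ∨ T) ∨ ¬((T ∨ x0) ∧ ¬(F ∧ T)), not yet normal

Working:
  start: ¬((¬(F ∨ F) ∧ ¬(F ∨ T)) ∧ ((T ∨ x0) ∧ ¬(F ∧ T)))
  step 1: ¬(¬(F ∨ F) ∧ ¬(F ∨ T)) ∨ ¬((T ∨ x0) ∧ ¬(F ∧ T))
  step 2: (¬¬(F ∨ F) ∨ ¬¬(F ∨ T)) ∨ ¬((T ∨ x0) ∧ ¬(F ∧ T))
  step 3: ((F ∨ F) ∨ ¬¬(F ∨ T)) ∨ ¬((T ∨ x0) ∧ ¬(F ∧ T))
  step 4: (F ∨ ¬¬(F ∨ T)) ∨ ¬((T ∨ x0) ∧ ¬(F ∧ T))
  step 5: ¬¬(F ∨ T) ∨ ¬((T ∨ x0) ∧ ¬(F ∧ T))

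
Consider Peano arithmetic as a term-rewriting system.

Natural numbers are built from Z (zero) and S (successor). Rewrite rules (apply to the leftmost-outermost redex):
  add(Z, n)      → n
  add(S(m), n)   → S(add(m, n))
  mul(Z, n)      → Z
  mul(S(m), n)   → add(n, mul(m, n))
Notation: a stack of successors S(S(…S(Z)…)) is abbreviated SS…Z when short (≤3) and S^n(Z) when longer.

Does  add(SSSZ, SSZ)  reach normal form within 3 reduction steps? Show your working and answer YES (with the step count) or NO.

  start: add(SSSZ, SSZ)
  [1] S(add(SSZ, SSZ))
  [2] S(S(add(SZ, SSZ)))
  [3] S(S(S(add(Z, SSZ))))

Answer: NO — after 3 steps the term is S(S(S(add(Z, SSZ)))), not yet normal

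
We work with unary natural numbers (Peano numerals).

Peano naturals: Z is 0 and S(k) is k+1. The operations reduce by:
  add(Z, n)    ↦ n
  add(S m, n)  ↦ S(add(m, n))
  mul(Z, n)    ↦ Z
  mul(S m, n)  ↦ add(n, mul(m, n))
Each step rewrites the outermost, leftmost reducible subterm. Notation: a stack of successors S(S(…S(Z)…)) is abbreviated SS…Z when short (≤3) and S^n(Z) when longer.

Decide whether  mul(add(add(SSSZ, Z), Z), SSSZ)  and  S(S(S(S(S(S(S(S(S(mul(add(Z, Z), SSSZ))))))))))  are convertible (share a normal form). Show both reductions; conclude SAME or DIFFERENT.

Term A:
  start: mul(add(add(SSSZ, Z), Z), SSSZ)
  step 1: mul(add(S(add(SSZ, Z)), Z), SSSZ)
  step 2: mul(S(add(add(SSZ, Z), Z)), SSSZ)
  step 3: add(SSSZ, mul(add(add(SSZ, Z), Z), SSSZ))
  step 4: S(add(SSZ, mul(add(add(SSZ, Z), Z), SSSZ)))
  step 5: S(S(add(SZ, mul(add(add(SSZ, Z), Z), SSSZ))))
  step 6: S(S(S(add(Z, mul(add(add(SSZ, Z), Z), SSSZ)))))
  step 7: S(S(S(mul(add(add(SSZ, Z), Z), SSSZ))))
  step 8: S(S(S(mul(add(S(add(SZ, Z)), Z), SSSZ))))
  step 9: S(S(S(mul(S(add(add(SZ, Z), Z)), SSSZ))))
  step 10: S(S(S(add(SSSZ, mul(add(add(SZ, Z), Z), SSSZ)))))
  step 11: S(S(S(S(add(SSZ, mul(add(add(SZ, Z), Z), SSSZ))))))
  step 12: S(S(S(S(S(add(SZ, mul(add(add(SZ, Z), Z), SSSZ)))))))
  step 13: S(S(S(S(S(S(add(Z, mul(add(add(SZ, Z), Z), SSSZ))))))))
  step 14: S(S(S(S(S(S(mul(add(add(SZ, Z), Z), SSSZ)))))))
  step 15: S(S(S(S(S(S(mul(add(S(add(Z, Z)), Z), SSSZ)))))))
  step 16: S(S(S(S(S(S(mul(S(add(add(Z, Z), Z)), SSSZ)))))))
  step 17: S(S(S(S(S(S(add(SSSZ, mul(add(add(Z, Z), Z), SSSZ))))))))
  step 18: S(S(S(S(S(S(S(add(SSZ, mul(add(add(Z, Z), Z), SSSZ)))))))))
  step 19: S(S(S(S(S(S(S(S(add(SZ, mul(add(add(Z, Z), Z), SSSZ))))))))))
  step 20: S(S(S(S(S(S(S(S(S(add(Z, mul(add(add(Z, Z), Z), SSSZ)))))))))))
  step 21: S(S(S(S(S(S(S(S(S(mul(add(add(Z, Z), Z), SSSZ))))))))))
  step 22: S(S(S(S(S(S(S(S(S(mul(add(Z, Z), SSSZ))))))))))
  step 23: S(S(S(S(S(S(S(S(S(mul(Z, SSSZ))))))))))
  step 24: S^9(Z)

Term B:
  start: S(S(S(S(S(S(S(S(S(mul(add(Z, Z), SSSZ))))))))))
  step 1: S(S(S(S(S(S(S(S(S(mul(Z, SSSZ))))))))))
  step 2: S^9(Z)

Answer: SAME — A ⇓ S^9(Z), B ⇓ S^9(Z)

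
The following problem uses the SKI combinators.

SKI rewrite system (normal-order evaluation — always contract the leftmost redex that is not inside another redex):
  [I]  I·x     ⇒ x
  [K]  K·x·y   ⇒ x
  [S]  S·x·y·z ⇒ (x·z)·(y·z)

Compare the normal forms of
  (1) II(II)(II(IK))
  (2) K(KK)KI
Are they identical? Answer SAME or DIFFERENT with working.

Term A:
  start: II(II)(II(IK))
  →1  I(II)(II(IK))
  →2  II(II(IK))
  →3  I(II(IK))
  →4  II(IK)
  →5  I(IK)
  →6  IK
  →7  K

Term B:
  start: K(KK)KI
  →1  KKI
  →2  K

Answer: SAME — A ⇓ K, B ⇓ K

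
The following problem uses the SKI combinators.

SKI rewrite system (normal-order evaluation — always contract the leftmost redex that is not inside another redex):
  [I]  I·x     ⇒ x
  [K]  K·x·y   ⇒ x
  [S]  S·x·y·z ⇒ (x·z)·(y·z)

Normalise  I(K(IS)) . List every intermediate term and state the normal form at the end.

  start: I(K(IS))
  step 1: K(IS)
  step 2: KS

Answer: normal form = KS  (in 2 steps)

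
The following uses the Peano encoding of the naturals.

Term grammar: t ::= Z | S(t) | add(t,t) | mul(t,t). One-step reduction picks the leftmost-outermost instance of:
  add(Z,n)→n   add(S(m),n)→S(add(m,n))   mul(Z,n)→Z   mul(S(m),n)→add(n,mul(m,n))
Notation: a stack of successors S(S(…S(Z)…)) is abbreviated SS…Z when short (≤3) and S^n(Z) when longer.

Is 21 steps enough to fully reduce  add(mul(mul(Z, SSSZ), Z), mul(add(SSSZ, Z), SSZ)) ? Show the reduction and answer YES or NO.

Answer: YES — reaches normal form S^6(Z) in 20 ≤ 21 steps

Reduction:
  start: add(mul(mul(Z, SSSZ), Z), mul(add(SSSZ, Z), SSZ))
  →1  add(mul(Z, Z), mul(add(SSSZ, Z), SSZ))
  →2  add(Z, mul(add(SSSZ, Z), SSZ))
  →3  mul(add(SSSZ, Z), SSZ)
  →4  mul(S(add(SSZ, Z)), SSZ)
  →5  add(SSZ, mul(add(SSZ, Z), SSZ))
  →6  S(add(SZ, mul(add(SSZ, Z), SSZ)))
  →7  S(S(add(Z, mul(add(SSZ, Z), SSZ))))
  →8  S(S(mul(add(SSZ, Z), SSZ)))
  →9  S(S(mul(S(add(SZ, Z)), SSZ)))
  →10  S(S(add(SSZ, mul(add(SZ, Z), SSZ))))
  →11  S(S(S(add(SZ, mul(add(SZ, Z), SSZ)))))
  →12  S(S(S(S(add(Z, mul(add(SZ, Z), SSZ))))))
  →13  S(S(S(S(mul(add(SZ, Z), SSZ)))))
  →14  S(S(S(S(mul(S(add(Z, Z)), SSZ)))))
  →15  S(S(S(S(add(SSZ, mul(add(Z, Z), SSZ))))))
  →16  S(S(S(S(S(add(SZ, mul(add(Z, Z), SSZ)))))))
  →17  S(S(S(S(S(S(add(Z, mul(add(Z, Z), SSZ))))))))
  →18  S(S(S(S(S(S(mul(add(Z, Z), SSZ)))))))
  →19  S(S(S(S(S(S(mul(Z, SSZ)))))))
  →20  S^6(Z)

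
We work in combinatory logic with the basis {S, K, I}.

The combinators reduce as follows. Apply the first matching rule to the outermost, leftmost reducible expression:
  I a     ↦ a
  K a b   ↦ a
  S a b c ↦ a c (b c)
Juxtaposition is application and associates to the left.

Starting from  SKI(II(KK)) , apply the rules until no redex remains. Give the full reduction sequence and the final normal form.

  start: SKI(II(KK))
  step 1: K(II(KK))(I(II(KK)))
  step 2: II(KK)
  step 3: I(KK)
  step 4: KK

Answer: normal form = KK  (in 4 steps)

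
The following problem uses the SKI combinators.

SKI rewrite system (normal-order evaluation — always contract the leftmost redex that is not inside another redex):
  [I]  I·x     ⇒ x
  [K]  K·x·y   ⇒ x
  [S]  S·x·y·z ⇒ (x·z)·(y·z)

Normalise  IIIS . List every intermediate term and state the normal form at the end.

  start: IIIS
  step 1: IIS
  step 2: IS
  step 3: S

Answer: normal form = S  (in 3 steps)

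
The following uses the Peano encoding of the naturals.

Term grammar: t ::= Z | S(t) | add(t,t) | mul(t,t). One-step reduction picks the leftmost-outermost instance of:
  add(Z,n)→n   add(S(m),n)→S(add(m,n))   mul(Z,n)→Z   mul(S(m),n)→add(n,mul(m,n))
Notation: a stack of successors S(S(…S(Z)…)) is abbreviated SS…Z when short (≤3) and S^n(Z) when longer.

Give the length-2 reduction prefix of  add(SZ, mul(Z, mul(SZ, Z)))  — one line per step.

Answer: after 2 steps: S(mul(Z, mul(SZ, Z)))

Working:
  start: add(SZ, mul(Z, mul(SZ, Z)))
  →1  S(add(Z, mul(Z, mul(SZ, Z))))
  →2  S(mul(Z, mul(SZ, Z)))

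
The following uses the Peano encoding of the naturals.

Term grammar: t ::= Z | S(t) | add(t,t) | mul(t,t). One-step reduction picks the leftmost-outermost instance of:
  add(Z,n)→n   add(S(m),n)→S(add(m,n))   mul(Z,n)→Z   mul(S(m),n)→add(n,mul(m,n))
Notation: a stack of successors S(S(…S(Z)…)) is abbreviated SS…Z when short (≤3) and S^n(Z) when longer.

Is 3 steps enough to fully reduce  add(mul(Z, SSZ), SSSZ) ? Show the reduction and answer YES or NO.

Answer: YES — reaches normal form SSSZ in 2 ≤ 3 steps

Reduction:
  start: add(mul(Z, SSZ), SSSZ)
  →1  add(Z, SSSZ)
  →2  SSSZ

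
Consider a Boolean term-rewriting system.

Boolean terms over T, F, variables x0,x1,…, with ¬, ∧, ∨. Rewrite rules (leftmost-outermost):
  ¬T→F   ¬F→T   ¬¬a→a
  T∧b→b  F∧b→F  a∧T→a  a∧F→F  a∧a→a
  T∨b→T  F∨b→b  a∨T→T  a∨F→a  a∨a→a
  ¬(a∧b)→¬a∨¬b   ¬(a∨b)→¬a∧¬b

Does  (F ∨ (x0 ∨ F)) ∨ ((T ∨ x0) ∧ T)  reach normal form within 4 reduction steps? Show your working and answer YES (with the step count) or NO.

Answer: NO — after 4 steps the term is x0 ∨ T, not yet normal

Derivation:
  start: (F ∨ (x0 ∨ F)) ∨ ((T ∨ x0) ∧ T)
  →1  (x0 ∨ F) ∨ ((T ∨ x0) ∧ T)
  →2  x0 ∨ ((T ∨ x0) ∧ T)
  →3  x0 ∨ (T ∨ x0)
  →4  x0 ∨ T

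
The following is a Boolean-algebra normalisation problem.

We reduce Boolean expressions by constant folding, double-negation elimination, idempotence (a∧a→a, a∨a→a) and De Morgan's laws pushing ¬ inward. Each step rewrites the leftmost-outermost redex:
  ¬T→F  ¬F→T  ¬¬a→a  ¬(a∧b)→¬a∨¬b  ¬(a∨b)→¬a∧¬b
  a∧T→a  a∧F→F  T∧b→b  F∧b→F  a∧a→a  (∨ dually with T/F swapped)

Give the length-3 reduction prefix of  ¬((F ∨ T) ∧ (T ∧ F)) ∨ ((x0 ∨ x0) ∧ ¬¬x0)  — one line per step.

Answer: after 3 steps: ((T ∧ ¬T) ∨ ¬(T ∧ F)) ∨ ((x0 ∨ x0) ∧ ¬¬x0)

Derivation:
  start: ¬((F ∨ T) ∧ (T ∧ F)) ∨ ((x0 ∨ x0) ∧ ¬¬x0)
  →1  (¬(F ∨ T) ∨ ¬(T ∧ F)) ∨ ((x0 ∨ x0) ∧ ¬¬x0)
  →2  ((¬F ∧ ¬T) ∨ ¬(T ∧ F)) ∨ ((x0 ∨ x0) ∧ ¬¬x0)
  →3  ((T ∧ ¬T) ∨ ¬(T ∧ F)) ∨ ((x0 ∨ x0) ∧ ¬¬x0)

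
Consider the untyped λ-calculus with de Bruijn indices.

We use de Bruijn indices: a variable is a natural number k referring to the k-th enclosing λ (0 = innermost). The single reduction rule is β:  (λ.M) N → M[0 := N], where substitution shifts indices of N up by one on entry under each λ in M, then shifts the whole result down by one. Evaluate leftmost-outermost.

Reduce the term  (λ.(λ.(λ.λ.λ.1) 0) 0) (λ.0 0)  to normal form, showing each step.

Answer: normal form = λ.λ.1  (in 3 steps)

Working:
  start: (λ.(λ.(λ.λ.λ.1) 0) 0) (λ.0 0)
  [1] (λ.(λ.λ.λ.1) 0) (λ.0 0)
  [2] (λ.λ.λ.1) (λ.0 0)
  [3] λ.λ.1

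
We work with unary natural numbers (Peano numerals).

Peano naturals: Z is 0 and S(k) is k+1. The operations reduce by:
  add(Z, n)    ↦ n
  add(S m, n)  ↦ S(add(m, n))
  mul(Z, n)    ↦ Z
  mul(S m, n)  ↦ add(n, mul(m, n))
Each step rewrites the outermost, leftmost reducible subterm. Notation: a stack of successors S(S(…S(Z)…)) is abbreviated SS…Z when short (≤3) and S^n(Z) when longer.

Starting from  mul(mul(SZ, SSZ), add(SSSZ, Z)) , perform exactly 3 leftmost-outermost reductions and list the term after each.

Answer: after 3 steps: add(add(SSSZ, Z), mul(add(SZ, mul(Z, SSZ)), add(SSSZ, Z)))

Reduction:
  start: mul(mul(SZ, SSZ), add(SSSZ, Z))
  →1  mul(add(SSZ, mul(Z, SSZ)), add(SSSZ, Z))
  →2  mul(S(add(SZ, mul(Z, SSZ))), add(SSSZ, Z))
  →3  add(add(SSSZ, Z), mul(add(SZ, mul(Z, SSZ)), add(SSSZ, Z)))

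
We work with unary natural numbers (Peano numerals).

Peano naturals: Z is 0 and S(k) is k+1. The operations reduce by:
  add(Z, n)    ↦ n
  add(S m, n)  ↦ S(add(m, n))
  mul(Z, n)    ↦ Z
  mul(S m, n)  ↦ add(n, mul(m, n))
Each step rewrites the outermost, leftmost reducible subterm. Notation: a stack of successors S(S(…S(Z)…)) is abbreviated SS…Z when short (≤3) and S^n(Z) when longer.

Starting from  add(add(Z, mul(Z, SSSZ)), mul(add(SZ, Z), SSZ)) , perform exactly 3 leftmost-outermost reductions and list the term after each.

  start: add(add(Z, mul(Z, SSSZ)), mul(add(SZ, Z), SSZ))
  step 1: add(mul(Z, SSSZ), mul(add(SZ, Z), SSZ))
  step 2: add(Z, mul(add(SZ, Z), SSZ))
  step 3: mul(add(SZ, Z), SSZ)

Answer: after 3 steps: mul(add(SZ, Z), SSZ)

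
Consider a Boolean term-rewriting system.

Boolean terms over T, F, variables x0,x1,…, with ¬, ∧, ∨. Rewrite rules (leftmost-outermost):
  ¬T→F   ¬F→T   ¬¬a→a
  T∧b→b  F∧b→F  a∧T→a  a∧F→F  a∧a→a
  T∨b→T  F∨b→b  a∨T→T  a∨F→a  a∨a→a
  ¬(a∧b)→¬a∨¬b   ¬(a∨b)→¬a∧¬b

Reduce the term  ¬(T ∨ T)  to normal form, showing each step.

  start: ¬(T ∨ T)
  step 1: ¬T ∧ ¬T
  step 2: ¬T
  step 3: F

Answer: normal form = F  (in 3 steps)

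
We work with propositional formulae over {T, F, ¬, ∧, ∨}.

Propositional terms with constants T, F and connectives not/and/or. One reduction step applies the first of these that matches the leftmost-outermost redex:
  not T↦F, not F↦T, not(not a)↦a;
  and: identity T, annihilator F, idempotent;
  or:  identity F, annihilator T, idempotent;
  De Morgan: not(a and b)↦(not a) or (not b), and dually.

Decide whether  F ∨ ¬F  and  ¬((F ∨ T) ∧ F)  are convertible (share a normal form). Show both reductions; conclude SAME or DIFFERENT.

Term A:
  start: F ∨ ¬F
  [1] ¬F
  [2] T

Term B:
  start: ¬((F ∨ T) ∧ F)
  [1] ¬(F ∨ T) ∨ ¬F
  [2] (¬F ∧ ¬T) ∨ ¬F
  [3] (T ∧ ¬T) ∨ ¬F
  [4] ¬T ∨ ¬F
  [5] F ∨ ¬F
  [6] ¬F
  [7] T

Answer: SAME — A ⇓ T, B ⇓ T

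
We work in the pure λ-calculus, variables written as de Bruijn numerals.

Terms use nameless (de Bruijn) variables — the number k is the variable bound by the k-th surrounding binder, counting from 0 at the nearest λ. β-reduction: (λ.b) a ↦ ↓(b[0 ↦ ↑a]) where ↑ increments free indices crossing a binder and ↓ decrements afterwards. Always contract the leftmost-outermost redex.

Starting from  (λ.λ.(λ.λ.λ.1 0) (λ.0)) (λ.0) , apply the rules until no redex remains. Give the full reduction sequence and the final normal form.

Answer: normal form = λ.λ.λ.1 0  (in 2 steps)

Working:
  start: (λ.λ.(λ.λ.λ.1 0) (λ.0)) (λ.0)
  →1  λ.(λ.λ.λ.1 0) (λ.0)
  →2  λ.λ.λ.1 0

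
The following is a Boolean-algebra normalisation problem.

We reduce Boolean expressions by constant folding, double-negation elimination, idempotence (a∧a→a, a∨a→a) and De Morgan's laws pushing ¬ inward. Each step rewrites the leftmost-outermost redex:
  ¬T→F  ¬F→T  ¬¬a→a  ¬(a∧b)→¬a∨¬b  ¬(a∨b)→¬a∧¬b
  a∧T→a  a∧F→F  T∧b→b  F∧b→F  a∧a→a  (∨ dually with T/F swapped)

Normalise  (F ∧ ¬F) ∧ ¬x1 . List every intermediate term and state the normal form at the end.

  start: (F ∧ ¬F) ∧ ¬x1
  step 1: F ∧ ¬x1
  step 2: F

Answer: normal form = F  (in 2 steps)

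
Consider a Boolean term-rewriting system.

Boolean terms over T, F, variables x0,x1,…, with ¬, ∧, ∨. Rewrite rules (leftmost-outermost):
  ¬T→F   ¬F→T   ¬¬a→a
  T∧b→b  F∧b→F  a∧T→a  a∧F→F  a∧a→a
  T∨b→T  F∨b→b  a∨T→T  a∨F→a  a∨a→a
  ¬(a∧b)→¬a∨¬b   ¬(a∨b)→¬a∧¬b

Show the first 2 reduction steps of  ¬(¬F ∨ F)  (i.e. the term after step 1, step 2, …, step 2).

Answer: after 2 steps: F ∧ ¬F

Derivation:
  start: ¬(¬F ∨ F)
  step 1: ¬¬F ∧ ¬F
  step 2: F ∧ ¬F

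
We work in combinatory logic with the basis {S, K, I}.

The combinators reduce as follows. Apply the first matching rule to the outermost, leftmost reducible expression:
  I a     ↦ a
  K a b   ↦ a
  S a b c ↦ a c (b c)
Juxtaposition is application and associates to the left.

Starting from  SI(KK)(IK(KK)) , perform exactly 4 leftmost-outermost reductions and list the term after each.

  start: SI(KK)(IK(KK))
  [1] I(IK(KK))(KK(IK(KK)))
  [2] IK(KK)(KK(IK(KK)))
  [3] K(KK)(KK(IK(KK)))
  [4] KK

Answer: after 4 steps: KK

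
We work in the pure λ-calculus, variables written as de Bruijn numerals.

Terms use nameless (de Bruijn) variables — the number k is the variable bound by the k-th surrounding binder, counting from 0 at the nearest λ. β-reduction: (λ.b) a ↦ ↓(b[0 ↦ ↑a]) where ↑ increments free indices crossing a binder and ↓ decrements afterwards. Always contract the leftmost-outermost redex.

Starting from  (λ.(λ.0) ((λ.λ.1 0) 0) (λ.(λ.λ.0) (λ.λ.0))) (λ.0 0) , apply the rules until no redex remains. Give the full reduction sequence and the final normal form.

  start: (λ.(λ.0) ((λ.λ.1 0) 0) (λ.(λ.λ.0) (λ.λ.0))) (λ.0 0)
  →1  (λ.0) ((λ.λ.1 0) (λ.0 0)) (λ.(λ.λ.0) (λ.λ.0))
  →2  (λ.λ.1 0) (λ.0 0) (λ.(λ.λ.0) (λ.λ.0))
  →3  (λ.(λ.0 0) 0) (λ.(λ.λ.0) (λ.λ.0))
  →4  (λ.0 0) (λ.(λ.λ.0) (λ.λ.0))
  →5  (λ.(λ.λ.0) (λ.λ.0)) (λ.(λ.λ.0) (λ.λ.0))
  →6  (λ.λ.0) (λ.λ.0)
  →7  λ.0

Answer: normal form = λ.0  (in 7 steps)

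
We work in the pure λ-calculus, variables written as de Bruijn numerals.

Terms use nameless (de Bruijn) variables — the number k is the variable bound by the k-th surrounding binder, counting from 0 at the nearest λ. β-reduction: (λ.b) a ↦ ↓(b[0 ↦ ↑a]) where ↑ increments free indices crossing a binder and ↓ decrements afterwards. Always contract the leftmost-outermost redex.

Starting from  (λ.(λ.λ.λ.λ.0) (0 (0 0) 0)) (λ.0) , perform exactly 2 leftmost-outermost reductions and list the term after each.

Answer: after 2 steps: λ.λ.λ.0

Reduction:
  start: (λ.(λ.λ.λ.λ.0) (0 (0 0) 0)) (λ.0)
  →1  (λ.λ.λ.λ.0) ((λ.0) ((λ.0) (λ.0)) (λ.0))
  →2  λ.λ.λ.0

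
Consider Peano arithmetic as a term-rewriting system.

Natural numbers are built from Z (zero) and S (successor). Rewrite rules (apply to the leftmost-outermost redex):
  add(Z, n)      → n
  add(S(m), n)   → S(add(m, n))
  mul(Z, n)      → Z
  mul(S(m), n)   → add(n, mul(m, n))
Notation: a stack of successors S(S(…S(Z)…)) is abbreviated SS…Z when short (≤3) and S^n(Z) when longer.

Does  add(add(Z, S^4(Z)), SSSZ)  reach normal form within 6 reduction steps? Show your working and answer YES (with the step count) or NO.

  start: add(add(Z, S^4(Z)), SSSZ)
  →1  add(S^4(Z), SSSZ)
  →2  S(add(SSSZ, SSSZ))
  →3  S(S(add(SSZ, SSSZ)))
  →4  S(S(S(add(SZ, SSSZ))))
  →5  S(S(S(S(add(Z, SSSZ)))))
  →6  S^7(Z)

Answer: YES — reaches normal form S^7(Z) in 6 ≤ 6 steps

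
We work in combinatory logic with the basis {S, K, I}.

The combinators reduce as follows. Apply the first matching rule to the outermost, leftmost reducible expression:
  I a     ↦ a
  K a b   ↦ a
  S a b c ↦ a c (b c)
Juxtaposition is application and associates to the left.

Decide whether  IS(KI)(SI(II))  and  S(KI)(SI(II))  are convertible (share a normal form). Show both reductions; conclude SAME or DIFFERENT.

Term A:
  start: IS(KI)(SI(II))
  [1] S(KI)(SI(II))
  [2] S(KI)(SII)

Term B:
  start: S(KI)(SI(II))
  [1] S(KI)(SII)

Answer: SAME — A ⇓ S(KI)(SII), B ⇓ S(KI)(SII)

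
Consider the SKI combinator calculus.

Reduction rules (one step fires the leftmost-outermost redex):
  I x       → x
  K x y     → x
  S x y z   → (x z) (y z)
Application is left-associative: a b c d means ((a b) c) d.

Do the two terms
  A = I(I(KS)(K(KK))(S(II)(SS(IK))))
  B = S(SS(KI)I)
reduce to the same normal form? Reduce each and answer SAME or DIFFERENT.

Answer: DIFFERENT — A ⇓ S(SI(SSK)), B ⇓ S(SII)

Derivation:
Term A:
  start: I(I(KS)(K(KK))(S(II)(SS(IK))))
  [1] I(KS)(K(KK))(S(II)(SS(IK)))
  [2] KS(K(KK))(S(II)(SS(IK)))
  [3] S(S(II)(SS(IK)))
  [4] S(SI(SS(IK)))
  [5] S(SI(SSK))

Term B:
  start: S(SS(KI)I)
  [1] S(SI(KII))
  [2] S(SII)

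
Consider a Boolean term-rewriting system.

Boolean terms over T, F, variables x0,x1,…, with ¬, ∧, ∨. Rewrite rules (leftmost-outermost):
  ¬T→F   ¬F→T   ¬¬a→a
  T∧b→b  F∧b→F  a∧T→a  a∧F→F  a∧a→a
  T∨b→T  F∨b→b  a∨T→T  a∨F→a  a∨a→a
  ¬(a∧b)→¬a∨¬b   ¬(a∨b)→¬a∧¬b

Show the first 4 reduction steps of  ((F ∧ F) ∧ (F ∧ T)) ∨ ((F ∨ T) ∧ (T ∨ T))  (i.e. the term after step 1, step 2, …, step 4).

  start: ((F ∧ F) ∧ (F ∧ T)) ∨ ((F ∨ T) ∧ (T ∨ T))
  →1  (F ∧ (F ∧ T)) ∨ ((F ∨ T) ∧ (T ∨ T))
  →2  F ∨ ((F ∨ T) ∧ (T ∨ T))
  →3  (F ∨ T) ∧ (T ∨ T)
  →4  T ∧ (T ∨ T)

Answer: after 4 steps: T ∧ (T ∨ T)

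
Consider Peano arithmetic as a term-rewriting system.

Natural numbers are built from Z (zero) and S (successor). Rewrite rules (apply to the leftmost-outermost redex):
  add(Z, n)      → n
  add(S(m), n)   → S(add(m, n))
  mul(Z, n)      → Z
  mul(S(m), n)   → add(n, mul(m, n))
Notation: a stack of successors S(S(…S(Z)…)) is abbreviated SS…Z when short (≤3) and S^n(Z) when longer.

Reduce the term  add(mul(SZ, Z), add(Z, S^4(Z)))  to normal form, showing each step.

  start: add(mul(SZ, Z), add(Z, S^4(Z)))
  →1  add(add(Z, mul(Z, Z)), add(Z, S^4(Z)))
  →2  add(mul(Z, Z), add(Z, S^4(Z)))
  →3  add(Z, add(Z, S^4(Z)))
  →4  add(Z, S^4(Z))
  →5  S^4(Z)

Answer: normal form = S^4(Z)  (in 5 steps)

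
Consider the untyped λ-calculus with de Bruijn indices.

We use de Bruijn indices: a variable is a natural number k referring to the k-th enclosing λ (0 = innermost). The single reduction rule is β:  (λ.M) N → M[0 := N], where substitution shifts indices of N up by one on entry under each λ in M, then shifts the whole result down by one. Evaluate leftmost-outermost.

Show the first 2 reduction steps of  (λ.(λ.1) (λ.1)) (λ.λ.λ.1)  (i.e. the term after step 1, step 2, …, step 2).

  start: (λ.(λ.1) (λ.1)) (λ.λ.λ.1)
  →1  (λ.λ.λ.λ.1) (λ.λ.λ.λ.1)
  →2  λ.λ.λ.1

Answer: after 2 steps: λ.λ.λ.1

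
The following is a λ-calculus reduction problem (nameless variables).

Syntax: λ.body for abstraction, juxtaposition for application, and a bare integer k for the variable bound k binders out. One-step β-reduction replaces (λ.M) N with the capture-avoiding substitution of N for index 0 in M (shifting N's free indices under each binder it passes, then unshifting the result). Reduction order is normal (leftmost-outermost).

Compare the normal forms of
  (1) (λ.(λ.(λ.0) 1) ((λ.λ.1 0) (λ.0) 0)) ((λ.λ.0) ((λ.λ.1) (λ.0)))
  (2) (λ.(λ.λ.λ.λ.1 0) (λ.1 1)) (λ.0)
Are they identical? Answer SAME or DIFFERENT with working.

Answer: DIFFERENT — A ⇓ λ.0, B ⇓ λ.λ.λ.1 0

Working:
Term A:
  start: (λ.(λ.(λ.0) 1) ((λ.λ.1 0) (λ.0) 0)) ((λ.λ.0) ((λ.λ.1) (λ.0)))
  →1  (λ.(λ.0) ((λ.λ.0) ((λ.λ.1) (λ.0)))) ((λ.λ.1 0) (λ.0) ((λ.λ.0) ((λ.λ.1) (λ.0))))
  →2  (λ.0) ((λ.λ.0) ((λ.λ.1) (λ.0)))
  →3  (λ.λ.0) ((λ.λ.1) (λ.0))
  →4  λ.0

Term B:
  start: (λ.(λ.λ.λ.λ.1 0) (λ.1 1)) (λ.0)
  →1  (λ.λ.λ.λ.1 0) (λ.(λ.0) (λ.0))
  →2  λ.λ.λ.1 0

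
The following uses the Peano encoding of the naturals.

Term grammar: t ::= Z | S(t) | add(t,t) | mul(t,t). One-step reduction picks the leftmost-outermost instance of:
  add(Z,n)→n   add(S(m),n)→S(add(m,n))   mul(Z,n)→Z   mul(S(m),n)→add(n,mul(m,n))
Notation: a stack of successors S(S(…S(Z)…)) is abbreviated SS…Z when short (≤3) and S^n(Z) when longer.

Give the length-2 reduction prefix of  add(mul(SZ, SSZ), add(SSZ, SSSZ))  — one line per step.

Answer: after 2 steps: add(S(add(SZ, mul(Z, SSZ))), add(SSZ, SSSZ))

Working:
  start: add(mul(SZ, SSZ), add(SSZ, SSSZ))
  [1] add(add(SSZ, mul(Z, SSZ)), add(SSZ, SSSZ))
  [2] add(S(add(SZ, mul(Z, SSZ))), add(SSZ, SSSZ))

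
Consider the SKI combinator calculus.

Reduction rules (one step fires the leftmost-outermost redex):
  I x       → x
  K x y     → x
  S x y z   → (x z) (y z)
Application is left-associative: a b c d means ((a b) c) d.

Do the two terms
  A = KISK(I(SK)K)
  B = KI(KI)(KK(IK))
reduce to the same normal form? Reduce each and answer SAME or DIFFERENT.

Answer: DIFFERENT — A ⇓ K(SKK), B ⇓ K

Derivation:
Term A:
  start: KISK(I(SK)K)
  [1] IK(I(SK)K)
  [2] K(I(SK)K)
  [3] K(SKK)

Term B:
  start: KI(KI)(KK(IK))
  [1] I(KK(IK))
  [2] KK(IK)
  [3] K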